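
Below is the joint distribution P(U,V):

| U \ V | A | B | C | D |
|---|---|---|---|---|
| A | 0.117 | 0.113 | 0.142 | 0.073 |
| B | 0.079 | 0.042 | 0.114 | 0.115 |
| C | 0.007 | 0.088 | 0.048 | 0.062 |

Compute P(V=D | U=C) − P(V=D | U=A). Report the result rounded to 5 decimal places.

0.13839

P(U=C) = 0.007 + 0.088 + 0.048 + 0.062 = 0.205; P(V=D | U=C) = 0.062/0.205 = 0.302439.
P(U=A) = 0.117 + 0.113 + 0.142 + 0.073 = 0.445; P(V=D | U=A) = 0.073/0.445 = 0.164045.
Difference = 0.13839.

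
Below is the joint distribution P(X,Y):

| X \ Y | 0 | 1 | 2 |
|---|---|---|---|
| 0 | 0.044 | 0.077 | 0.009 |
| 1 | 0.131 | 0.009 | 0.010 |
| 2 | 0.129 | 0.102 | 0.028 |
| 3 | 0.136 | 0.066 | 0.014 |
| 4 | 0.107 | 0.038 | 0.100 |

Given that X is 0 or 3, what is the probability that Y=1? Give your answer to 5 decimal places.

P(X=0) = 0.044 + 0.077 + 0.009 = 0.130.
P(X=3) = 0.136 + 0.066 + 0.014 = 0.216.
P(X ∈ {0, 3}) = 0.130 + 0.216 = 0.346; P(Y=1, X ∈ {0, 3}) = 0.077 + 0.066 = 0.143.
P(Y=1 | X ∈ {0, 3}) = 0.143/0.346 = 0.41329.

0.41329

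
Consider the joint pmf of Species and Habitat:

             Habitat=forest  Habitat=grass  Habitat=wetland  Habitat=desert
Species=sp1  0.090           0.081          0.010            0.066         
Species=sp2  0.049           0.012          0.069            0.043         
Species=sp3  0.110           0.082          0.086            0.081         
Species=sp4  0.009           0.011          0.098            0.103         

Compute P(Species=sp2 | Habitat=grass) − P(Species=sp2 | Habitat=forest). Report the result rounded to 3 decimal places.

P(Habitat=grass) = 0.081 + 0.012 + 0.082 + 0.011 = 0.186; P(Species=sp2 | Habitat=grass) = 0.012/0.186 = 0.0645.
P(Habitat=forest) = 0.090 + 0.049 + 0.110 + 0.009 = 0.258; P(Species=sp2 | Habitat=forest) = 0.049/0.258 = 0.1899.
Difference = -0.125.

-0.125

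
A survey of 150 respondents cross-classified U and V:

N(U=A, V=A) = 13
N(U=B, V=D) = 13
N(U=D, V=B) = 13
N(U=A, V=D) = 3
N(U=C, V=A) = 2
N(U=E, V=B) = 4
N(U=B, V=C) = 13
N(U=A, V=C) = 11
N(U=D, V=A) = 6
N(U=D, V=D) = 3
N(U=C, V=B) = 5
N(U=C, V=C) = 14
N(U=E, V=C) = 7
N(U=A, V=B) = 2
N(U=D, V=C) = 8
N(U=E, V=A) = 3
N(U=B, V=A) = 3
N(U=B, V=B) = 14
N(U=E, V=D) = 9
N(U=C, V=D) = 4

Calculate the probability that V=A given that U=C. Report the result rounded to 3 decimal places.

Total with U=C: 2 + 5 + 14 + 4 = 25.
P(V=A | U=C) = 2/25 = 0.080.

0.080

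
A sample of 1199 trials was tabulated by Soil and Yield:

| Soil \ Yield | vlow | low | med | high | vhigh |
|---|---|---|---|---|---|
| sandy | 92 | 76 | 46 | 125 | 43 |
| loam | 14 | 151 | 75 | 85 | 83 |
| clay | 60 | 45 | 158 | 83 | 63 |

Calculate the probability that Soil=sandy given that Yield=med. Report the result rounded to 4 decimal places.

Total with Yield=med: 46 + 75 + 158 = 279.
P(Soil=sandy | Yield=med) = 46/279 = 0.1649.

0.1649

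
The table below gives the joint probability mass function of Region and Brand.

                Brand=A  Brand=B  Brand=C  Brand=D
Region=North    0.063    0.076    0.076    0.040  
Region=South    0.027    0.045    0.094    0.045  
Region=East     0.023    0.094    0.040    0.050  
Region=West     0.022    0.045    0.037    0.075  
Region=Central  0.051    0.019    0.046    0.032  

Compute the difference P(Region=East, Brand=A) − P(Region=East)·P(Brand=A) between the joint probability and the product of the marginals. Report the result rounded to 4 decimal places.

P(Region=East) = 0.023 + 0.094 + 0.040 + 0.050 = 0.207.
P(Brand=A) = 0.063 + 0.027 + 0.023 + 0.022 + 0.051 = 0.186.
P(Region=East, Brand=A) − P(Region=East)P(Brand=A) = 0.023 − 0.207×0.186 = -0.0155.

-0.0155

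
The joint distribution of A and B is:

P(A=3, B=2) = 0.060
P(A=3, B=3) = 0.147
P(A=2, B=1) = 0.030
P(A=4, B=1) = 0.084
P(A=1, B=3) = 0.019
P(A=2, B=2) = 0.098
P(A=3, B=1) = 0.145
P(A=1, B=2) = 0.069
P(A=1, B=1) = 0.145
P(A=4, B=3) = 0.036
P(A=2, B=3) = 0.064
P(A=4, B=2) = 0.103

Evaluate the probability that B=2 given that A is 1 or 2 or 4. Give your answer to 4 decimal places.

0.4167

P(A=1) = 0.145 + 0.069 + 0.019 = 0.233.
P(A=2) = 0.030 + 0.098 + 0.064 = 0.192.
P(A=4) = 0.084 + 0.103 + 0.036 = 0.223.
P(A ∈ {1, 2, 4}) = 0.233 + 0.192 + 0.223 = 0.648; P(B=2, A ∈ {1, 2, 4}) = 0.069 + 0.098 + 0.103 = 0.270.
P(B=2 | A ∈ {1, 2, 4}) = 0.270/0.648 = 0.4167.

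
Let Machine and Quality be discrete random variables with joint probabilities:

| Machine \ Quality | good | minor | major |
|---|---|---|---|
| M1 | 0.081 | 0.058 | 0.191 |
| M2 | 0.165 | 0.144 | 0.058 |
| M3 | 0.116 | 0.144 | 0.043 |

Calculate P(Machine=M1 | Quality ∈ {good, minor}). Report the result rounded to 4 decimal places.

P(Quality=good) = 0.081 + 0.165 + 0.116 = 0.362.
P(Quality=minor) = 0.058 + 0.144 + 0.144 = 0.346.
P(Quality ∈ {good, minor}) = 0.362 + 0.346 = 0.708; P(Machine=M1, Quality ∈ {good, minor}) = 0.081 + 0.058 = 0.139.
P(Machine=M1 | Quality ∈ {good, minor}) = 0.139/0.708 = 0.1963.

0.1963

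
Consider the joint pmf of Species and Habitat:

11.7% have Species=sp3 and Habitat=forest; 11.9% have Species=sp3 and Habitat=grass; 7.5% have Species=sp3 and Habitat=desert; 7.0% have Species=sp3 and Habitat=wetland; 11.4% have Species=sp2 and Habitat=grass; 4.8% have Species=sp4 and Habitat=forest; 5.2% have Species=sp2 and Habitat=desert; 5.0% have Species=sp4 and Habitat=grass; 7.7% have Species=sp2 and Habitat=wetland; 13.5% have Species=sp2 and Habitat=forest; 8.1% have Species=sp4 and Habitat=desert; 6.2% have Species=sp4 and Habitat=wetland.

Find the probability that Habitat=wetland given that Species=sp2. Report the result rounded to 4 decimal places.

P(Species=sp2) = 0.135 + 0.114 + 0.077 + 0.052 = 0.378.
P(Habitat=wetland | Species=sp2) = 0.077/0.378 = 0.2037.

0.2037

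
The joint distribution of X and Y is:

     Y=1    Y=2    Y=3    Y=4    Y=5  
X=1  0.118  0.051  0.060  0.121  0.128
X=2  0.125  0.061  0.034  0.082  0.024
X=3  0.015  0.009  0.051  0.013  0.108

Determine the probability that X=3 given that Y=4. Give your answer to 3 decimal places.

0.060

P(Y=4) = 0.121 + 0.082 + 0.013 = 0.216.
P(X=3 | Y=4) = 0.013/0.216 = 0.060.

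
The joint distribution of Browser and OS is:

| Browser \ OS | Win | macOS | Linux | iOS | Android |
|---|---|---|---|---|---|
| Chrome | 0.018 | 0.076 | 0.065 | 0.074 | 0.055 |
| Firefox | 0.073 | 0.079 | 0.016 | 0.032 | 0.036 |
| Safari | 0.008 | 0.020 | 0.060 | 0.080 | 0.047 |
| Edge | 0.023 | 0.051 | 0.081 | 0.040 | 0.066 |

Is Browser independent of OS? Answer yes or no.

no

P(Browser=Firefox) = 0.236 and P(OS=Win) = 0.122, so their product is 0.02879, but P(Browser=Firefox, OS=Win) = 0.073. Since these differ, Browser and OS are not independent.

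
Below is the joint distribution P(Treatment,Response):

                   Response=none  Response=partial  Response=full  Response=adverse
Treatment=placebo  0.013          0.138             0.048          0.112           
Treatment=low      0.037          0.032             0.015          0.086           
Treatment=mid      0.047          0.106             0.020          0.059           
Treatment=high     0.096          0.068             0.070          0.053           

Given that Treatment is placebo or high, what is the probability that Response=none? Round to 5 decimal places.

P(Treatment=placebo) = 0.013 + 0.138 + 0.048 + 0.112 = 0.311.
P(Treatment=high) = 0.096 + 0.068 + 0.070 + 0.053 = 0.287.
P(Treatment ∈ {placebo, high}) = 0.311 + 0.287 = 0.598; P(Response=none, Treatment ∈ {placebo, high}) = 0.013 + 0.096 = 0.109.
P(Response=none | Treatment ∈ {placebo, high}) = 0.109/0.598 = 0.18227.

0.18227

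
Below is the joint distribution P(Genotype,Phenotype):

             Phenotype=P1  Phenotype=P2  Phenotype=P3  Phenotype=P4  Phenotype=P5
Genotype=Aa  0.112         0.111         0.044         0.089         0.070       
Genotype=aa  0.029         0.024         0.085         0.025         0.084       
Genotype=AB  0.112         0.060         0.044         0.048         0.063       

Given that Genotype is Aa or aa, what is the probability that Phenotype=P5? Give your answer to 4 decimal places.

P(Genotype=Aa) = 0.112 + 0.111 + 0.044 + 0.089 + 0.070 = 0.426.
P(Genotype=aa) = 0.029 + 0.024 + 0.085 + 0.025 + 0.084 = 0.247.
P(Genotype ∈ {Aa, aa}) = 0.426 + 0.247 = 0.673; P(Phenotype=P5, Genotype ∈ {Aa, aa}) = 0.070 + 0.084 = 0.154.
P(Phenotype=P5 | Genotype ∈ {Aa, aa}) = 0.154/0.673 = 0.2288.

0.2288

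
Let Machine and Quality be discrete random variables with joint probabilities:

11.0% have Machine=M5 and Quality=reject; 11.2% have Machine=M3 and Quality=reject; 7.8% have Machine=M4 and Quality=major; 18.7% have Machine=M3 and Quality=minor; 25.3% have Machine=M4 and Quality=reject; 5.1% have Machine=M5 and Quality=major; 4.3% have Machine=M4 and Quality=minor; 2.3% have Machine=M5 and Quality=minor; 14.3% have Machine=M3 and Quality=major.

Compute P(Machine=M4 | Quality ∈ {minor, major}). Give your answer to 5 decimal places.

0.23048

P(Quality=minor) = 0.187 + 0.043 + 0.023 = 0.253.
P(Quality=major) = 0.143 + 0.078 + 0.051 = 0.272.
P(Quality ∈ {minor, major}) = 0.253 + 0.272 = 0.525; P(Machine=M4, Quality ∈ {minor, major}) = 0.043 + 0.078 = 0.121.
P(Machine=M4 | Quality ∈ {minor, major}) = 0.121/0.525 = 0.23048.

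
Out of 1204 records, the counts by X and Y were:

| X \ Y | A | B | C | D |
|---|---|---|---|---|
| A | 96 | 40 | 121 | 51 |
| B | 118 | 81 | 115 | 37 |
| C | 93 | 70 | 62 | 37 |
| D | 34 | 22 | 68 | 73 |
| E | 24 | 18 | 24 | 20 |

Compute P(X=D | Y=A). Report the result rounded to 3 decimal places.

0.093

Total with Y=A: 96 + 118 + 93 + 34 + 24 = 365.
P(X=D | Y=A) = 34/365 = 0.093.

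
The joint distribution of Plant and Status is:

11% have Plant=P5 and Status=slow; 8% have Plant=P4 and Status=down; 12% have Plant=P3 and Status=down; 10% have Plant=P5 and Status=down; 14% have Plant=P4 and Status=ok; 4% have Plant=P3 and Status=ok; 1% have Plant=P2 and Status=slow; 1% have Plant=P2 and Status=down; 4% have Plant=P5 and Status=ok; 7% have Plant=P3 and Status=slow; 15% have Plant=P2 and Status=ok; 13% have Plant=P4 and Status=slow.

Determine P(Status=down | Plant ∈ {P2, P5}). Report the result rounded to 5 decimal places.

0.26190

P(Plant=P2) = 0.15 + 0.01 + 0.01 = 0.17.
P(Plant=P5) = 0.04 + 0.11 + 0.10 = 0.25.
P(Plant ∈ {P2, P5}) = 0.17 + 0.25 = 0.42; P(Status=down, Plant ∈ {P2, P5}) = 0.01 + 0.10 = 0.11.
P(Status=down | Plant ∈ {P2, P5}) = 0.11/0.42 = 0.26190.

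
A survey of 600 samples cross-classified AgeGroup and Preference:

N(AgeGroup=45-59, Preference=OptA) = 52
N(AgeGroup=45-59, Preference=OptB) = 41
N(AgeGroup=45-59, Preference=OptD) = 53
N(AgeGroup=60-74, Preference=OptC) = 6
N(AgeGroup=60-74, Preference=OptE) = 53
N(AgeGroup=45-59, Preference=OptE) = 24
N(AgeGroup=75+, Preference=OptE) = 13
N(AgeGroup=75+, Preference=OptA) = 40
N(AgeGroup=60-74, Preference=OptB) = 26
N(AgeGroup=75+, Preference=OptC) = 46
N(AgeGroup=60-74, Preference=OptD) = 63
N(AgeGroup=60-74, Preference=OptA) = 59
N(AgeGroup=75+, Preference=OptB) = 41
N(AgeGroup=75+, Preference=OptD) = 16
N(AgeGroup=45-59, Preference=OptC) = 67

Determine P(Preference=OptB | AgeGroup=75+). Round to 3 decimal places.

Total with AgeGroup=75+: 40 + 41 + 46 + 16 + 13 = 156.
P(Preference=OptB | AgeGroup=75+) = 41/156 = 0.263.

0.263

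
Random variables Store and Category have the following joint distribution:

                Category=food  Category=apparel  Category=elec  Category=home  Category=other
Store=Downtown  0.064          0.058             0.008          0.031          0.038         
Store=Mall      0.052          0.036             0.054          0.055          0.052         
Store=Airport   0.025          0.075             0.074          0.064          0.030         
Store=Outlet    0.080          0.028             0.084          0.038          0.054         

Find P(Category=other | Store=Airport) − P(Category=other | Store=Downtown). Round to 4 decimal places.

-0.0790

P(Store=Airport) = 0.025 + 0.075 + 0.074 + 0.064 + 0.030 = 0.268; P(Category=other | Store=Airport) = 0.030/0.268 = 0.11194.
P(Store=Downtown) = 0.064 + 0.058 + 0.008 + 0.031 + 0.038 = 0.199; P(Category=other | Store=Downtown) = 0.038/0.199 = 0.19095.
Difference = -0.0790.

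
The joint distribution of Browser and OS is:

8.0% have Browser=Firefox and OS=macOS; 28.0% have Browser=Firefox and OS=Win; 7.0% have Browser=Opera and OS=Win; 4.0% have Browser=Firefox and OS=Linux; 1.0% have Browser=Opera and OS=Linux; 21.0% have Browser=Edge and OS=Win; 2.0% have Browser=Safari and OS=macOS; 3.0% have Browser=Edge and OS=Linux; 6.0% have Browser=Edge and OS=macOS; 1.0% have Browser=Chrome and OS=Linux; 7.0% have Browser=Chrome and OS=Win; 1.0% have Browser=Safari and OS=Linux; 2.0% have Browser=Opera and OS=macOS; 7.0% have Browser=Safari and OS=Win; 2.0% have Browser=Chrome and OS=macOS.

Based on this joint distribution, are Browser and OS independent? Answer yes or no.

Every cell satisfies P(Browser,OS) = P(Browser)·P(OS). For instance P(Browser=Chrome) = 0.100, P(OS=Linux) = 0.100, and 0.100×0.100 = 0.010 matches the joint entry. So Browser and OS are independent.

yes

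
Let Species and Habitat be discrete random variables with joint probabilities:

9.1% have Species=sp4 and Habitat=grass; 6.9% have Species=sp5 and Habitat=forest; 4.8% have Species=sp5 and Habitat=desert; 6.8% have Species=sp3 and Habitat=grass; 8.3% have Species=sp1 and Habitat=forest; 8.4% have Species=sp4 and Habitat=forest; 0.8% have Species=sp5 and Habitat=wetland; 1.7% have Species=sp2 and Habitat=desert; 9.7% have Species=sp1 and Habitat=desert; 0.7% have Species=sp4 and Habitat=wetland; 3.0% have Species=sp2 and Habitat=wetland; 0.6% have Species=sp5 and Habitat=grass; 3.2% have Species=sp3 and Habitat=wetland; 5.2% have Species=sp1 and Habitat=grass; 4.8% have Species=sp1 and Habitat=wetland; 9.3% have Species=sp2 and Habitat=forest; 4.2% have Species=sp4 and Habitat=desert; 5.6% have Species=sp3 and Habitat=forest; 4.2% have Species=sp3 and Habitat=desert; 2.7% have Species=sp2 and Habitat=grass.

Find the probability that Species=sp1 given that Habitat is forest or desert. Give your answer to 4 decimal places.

P(Habitat=forest) = 0.083 + 0.093 + 0.056 + 0.084 + 0.069 = 0.385.
P(Habitat=desert) = 0.097 + 0.017 + 0.042 + 0.042 + 0.048 = 0.246.
P(Habitat ∈ {forest, desert}) = 0.385 + 0.246 = 0.631; P(Species=sp1, Habitat ∈ {forest, desert}) = 0.083 + 0.097 = 0.180.
P(Species=sp1 | Habitat ∈ {forest, desert}) = 0.180/0.631 = 0.2853.

0.2853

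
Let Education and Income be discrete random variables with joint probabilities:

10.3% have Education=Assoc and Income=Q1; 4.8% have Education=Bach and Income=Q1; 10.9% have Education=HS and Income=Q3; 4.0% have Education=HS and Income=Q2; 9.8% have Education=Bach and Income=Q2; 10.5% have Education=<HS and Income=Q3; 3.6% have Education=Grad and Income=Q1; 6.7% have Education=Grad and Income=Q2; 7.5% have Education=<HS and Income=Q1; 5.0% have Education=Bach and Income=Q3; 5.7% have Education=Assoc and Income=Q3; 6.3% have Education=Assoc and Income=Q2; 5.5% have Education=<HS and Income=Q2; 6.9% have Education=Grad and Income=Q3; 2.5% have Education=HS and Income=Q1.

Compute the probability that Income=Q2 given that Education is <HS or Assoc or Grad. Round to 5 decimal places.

0.29365

P(Education=<HS) = 0.075 + 0.055 + 0.105 = 0.235.
P(Education=Assoc) = 0.103 + 0.063 + 0.057 = 0.223.
P(Education=Grad) = 0.036 + 0.067 + 0.069 = 0.172.
P(Education ∈ {<HS, Assoc, Grad}) = 0.235 + 0.223 + 0.172 = 0.630; P(Income=Q2, Education ∈ {<HS, Assoc, Grad}) = 0.055 + 0.063 + 0.067 = 0.185.
P(Income=Q2 | Education ∈ {<HS, Assoc, Grad}) = 0.185/0.630 = 0.29365.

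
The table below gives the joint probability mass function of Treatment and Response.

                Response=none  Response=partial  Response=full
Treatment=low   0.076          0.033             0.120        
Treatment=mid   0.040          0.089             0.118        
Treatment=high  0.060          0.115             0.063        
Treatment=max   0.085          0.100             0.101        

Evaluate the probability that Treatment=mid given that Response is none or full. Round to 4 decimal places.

0.2383

P(Response=none) = 0.076 + 0.040 + 0.060 + 0.085 = 0.261.
P(Response=full) = 0.120 + 0.118 + 0.063 + 0.101 = 0.402.
P(Response ∈ {none, full}) = 0.261 + 0.402 = 0.663; P(Treatment=mid, Response ∈ {none, full}) = 0.040 + 0.118 = 0.158.
P(Treatment=mid | Response ∈ {none, full}) = 0.158/0.663 = 0.2383.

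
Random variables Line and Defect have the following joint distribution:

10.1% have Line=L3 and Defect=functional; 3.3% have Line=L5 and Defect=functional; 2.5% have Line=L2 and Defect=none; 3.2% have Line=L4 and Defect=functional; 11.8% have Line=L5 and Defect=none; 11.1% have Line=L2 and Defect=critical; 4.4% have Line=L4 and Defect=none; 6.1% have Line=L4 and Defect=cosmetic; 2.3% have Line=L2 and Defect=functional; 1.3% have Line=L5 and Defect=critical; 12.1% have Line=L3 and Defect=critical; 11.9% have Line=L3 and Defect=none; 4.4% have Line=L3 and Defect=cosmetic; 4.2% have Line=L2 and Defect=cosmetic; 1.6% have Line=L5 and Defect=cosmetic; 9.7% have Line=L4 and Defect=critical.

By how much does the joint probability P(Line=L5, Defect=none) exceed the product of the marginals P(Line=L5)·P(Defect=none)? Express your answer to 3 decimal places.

P(Line=L5) = 0.118 + 0.016 + 0.033 + 0.013 = 0.180.
P(Defect=none) = 0.025 + 0.119 + 0.044 + 0.118 = 0.306.
P(Line=L5, Defect=none) − P(Line=L5)P(Defect=none) = 0.118 − 0.180×0.306 = 0.063.

0.063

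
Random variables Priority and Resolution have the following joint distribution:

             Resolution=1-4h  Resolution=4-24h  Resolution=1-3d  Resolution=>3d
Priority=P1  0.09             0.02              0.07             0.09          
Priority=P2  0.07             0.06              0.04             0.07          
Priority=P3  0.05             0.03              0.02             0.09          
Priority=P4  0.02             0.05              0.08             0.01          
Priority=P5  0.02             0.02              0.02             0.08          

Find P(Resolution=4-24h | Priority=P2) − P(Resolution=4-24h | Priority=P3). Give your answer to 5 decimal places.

0.09211

P(Priority=P2) = 0.07 + 0.06 + 0.04 + 0.07 = 0.24; P(Resolution=4-24h | Priority=P2) = 0.06/0.24 = 0.250000.
P(Priority=P3) = 0.05 + 0.03 + 0.02 + 0.09 = 0.19; P(Resolution=4-24h | Priority=P3) = 0.03/0.19 = 0.157895.
Difference = 0.09211.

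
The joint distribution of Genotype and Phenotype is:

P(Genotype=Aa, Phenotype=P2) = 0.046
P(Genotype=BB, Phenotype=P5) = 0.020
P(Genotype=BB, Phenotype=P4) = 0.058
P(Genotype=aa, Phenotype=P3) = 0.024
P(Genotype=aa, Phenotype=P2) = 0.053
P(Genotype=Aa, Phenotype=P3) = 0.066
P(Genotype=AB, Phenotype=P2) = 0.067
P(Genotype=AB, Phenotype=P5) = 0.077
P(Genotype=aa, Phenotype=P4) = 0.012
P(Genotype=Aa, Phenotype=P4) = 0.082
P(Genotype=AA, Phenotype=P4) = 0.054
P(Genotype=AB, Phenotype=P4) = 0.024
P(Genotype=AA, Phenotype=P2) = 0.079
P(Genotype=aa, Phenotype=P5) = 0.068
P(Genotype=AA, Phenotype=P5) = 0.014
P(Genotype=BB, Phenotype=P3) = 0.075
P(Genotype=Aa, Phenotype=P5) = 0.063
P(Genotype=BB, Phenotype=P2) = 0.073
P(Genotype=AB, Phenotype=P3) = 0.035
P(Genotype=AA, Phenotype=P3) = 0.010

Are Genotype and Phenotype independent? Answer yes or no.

P(Genotype=Aa) = 0.257 and P(Phenotype=P2) = 0.318, so their product is 0.08173, but P(Genotype=Aa, Phenotype=P2) = 0.046. Since these differ, Genotype and Phenotype are not independent.

no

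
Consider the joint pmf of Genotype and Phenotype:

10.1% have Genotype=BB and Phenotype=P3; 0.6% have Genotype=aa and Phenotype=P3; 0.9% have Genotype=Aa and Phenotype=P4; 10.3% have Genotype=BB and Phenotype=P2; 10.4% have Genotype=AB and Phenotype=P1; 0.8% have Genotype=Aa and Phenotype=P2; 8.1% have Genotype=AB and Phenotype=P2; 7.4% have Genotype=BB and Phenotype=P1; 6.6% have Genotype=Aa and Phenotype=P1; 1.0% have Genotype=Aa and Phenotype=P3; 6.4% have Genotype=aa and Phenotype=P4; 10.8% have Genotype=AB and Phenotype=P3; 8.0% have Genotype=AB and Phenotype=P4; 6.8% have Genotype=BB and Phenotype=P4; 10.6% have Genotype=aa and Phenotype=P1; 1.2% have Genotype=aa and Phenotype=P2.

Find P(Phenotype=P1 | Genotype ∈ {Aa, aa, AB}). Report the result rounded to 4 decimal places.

P(Genotype=Aa) = 0.066 + 0.008 + 0.010 + 0.009 = 0.093.
P(Genotype=aa) = 0.106 + 0.012 + 0.006 + 0.064 = 0.188.
P(Genotype=AB) = 0.104 + 0.081 + 0.108 + 0.080 = 0.373.
P(Genotype ∈ {Aa, aa, AB}) = 0.093 + 0.188 + 0.373 = 0.654; P(Phenotype=P1, Genotype ∈ {Aa, aa, AB}) = 0.066 + 0.106 + 0.104 = 0.276.
P(Phenotype=P1 | Genotype ∈ {Aa, aa, AB}) = 0.276/0.654 = 0.4220.

0.4220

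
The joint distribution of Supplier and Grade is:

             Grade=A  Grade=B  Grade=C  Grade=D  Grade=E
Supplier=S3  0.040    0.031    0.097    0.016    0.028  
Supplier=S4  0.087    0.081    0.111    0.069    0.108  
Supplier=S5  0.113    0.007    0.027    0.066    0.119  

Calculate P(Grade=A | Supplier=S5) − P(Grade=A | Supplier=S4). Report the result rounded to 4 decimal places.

P(Supplier=S5) = 0.113 + 0.007 + 0.027 + 0.066 + 0.119 = 0.332; P(Grade=A | Supplier=S5) = 0.113/0.332 = 0.34036.
P(Supplier=S4) = 0.087 + 0.081 + 0.111 + 0.069 + 0.108 = 0.456; P(Grade=A | Supplier=S4) = 0.087/0.456 = 0.19079.
Difference = 0.1496.

0.1496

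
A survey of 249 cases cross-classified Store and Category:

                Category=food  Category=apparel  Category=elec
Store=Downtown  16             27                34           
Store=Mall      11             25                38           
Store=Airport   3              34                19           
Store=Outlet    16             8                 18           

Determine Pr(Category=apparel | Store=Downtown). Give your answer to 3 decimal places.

0.351

Total with Store=Downtown: 16 + 27 + 34 = 77.
P(Category=apparel | Store=Downtown) = 27/77 = 0.351.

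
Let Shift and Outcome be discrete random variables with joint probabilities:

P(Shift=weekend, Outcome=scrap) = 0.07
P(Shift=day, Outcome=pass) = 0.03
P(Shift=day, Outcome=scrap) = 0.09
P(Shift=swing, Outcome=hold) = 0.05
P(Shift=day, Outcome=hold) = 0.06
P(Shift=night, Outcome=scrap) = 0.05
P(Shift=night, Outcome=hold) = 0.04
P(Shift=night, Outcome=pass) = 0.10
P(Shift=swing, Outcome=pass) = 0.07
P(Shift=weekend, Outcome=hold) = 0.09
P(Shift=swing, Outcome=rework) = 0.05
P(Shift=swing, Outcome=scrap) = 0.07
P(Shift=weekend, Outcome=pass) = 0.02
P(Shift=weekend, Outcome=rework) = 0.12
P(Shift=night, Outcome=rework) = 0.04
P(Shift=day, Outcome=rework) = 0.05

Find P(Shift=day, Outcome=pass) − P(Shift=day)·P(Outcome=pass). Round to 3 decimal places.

-0.021

P(Shift=day) = 0.03 + 0.05 + 0.09 + 0.06 = 0.23.
P(Outcome=pass) = 0.03 + 0.07 + 0.10 + 0.02 = 0.22.
P(Shift=day, Outcome=pass) − P(Shift=day)P(Outcome=pass) = 0.03 − 0.23×0.22 = -0.021.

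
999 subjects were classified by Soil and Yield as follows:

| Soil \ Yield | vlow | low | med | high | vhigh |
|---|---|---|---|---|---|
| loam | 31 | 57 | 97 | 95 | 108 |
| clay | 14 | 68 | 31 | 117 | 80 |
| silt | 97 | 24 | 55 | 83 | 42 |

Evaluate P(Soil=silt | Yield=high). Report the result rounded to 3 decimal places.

0.281

Total with Yield=high: 95 + 117 + 83 = 295.
P(Soil=silt | Yield=high) = 83/295 = 0.281.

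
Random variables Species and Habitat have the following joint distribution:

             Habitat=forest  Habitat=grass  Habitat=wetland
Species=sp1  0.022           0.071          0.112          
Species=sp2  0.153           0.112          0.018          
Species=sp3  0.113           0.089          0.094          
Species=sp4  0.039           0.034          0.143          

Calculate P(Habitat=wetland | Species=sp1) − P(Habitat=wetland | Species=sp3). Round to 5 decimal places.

P(Species=sp1) = 0.022 + 0.071 + 0.112 = 0.205; P(Habitat=wetland | Species=sp1) = 0.112/0.205 = 0.546341.
P(Species=sp3) = 0.113 + 0.089 + 0.094 = 0.296; P(Habitat=wetland | Species=sp3) = 0.094/0.296 = 0.317568.
Difference = 0.22877.

0.22877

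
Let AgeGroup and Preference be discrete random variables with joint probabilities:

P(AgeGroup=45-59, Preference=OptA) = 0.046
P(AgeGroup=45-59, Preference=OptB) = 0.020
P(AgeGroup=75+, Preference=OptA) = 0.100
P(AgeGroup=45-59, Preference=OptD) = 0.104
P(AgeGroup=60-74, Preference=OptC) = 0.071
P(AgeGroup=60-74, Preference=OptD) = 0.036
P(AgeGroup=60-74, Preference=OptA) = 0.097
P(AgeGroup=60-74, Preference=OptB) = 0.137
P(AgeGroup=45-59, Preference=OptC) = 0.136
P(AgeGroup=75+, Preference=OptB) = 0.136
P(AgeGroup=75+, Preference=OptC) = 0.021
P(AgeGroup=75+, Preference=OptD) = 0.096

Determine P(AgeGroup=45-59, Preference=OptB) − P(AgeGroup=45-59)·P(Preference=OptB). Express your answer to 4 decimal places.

-0.0697

P(AgeGroup=45-59) = 0.046 + 0.020 + 0.136 + 0.104 = 0.306.
P(Preference=OptB) = 0.020 + 0.137 + 0.136 = 0.293.
P(AgeGroup=45-59, Preference=OptB) − P(AgeGroup=45-59)P(Preference=OptB) = 0.020 − 0.306×0.293 = -0.0697.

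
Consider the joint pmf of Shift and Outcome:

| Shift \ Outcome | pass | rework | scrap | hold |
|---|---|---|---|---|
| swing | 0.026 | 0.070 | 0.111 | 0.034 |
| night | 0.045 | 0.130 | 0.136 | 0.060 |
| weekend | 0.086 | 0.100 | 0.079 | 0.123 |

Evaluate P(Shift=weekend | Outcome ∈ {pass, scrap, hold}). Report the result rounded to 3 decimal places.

P(Outcome=pass) = 0.026 + 0.045 + 0.086 = 0.157.
P(Outcome=scrap) = 0.111 + 0.136 + 0.079 = 0.326.
P(Outcome=hold) = 0.034 + 0.060 + 0.123 = 0.217.
P(Outcome ∈ {pass, scrap, hold}) = 0.157 + 0.326 + 0.217 = 0.700; P(Shift=weekend, Outcome ∈ {pass, scrap, hold}) = 0.086 + 0.079 + 0.123 = 0.288.
P(Shift=weekend | Outcome ∈ {pass, scrap, hold}) = 0.288/0.700 = 0.411.

0.411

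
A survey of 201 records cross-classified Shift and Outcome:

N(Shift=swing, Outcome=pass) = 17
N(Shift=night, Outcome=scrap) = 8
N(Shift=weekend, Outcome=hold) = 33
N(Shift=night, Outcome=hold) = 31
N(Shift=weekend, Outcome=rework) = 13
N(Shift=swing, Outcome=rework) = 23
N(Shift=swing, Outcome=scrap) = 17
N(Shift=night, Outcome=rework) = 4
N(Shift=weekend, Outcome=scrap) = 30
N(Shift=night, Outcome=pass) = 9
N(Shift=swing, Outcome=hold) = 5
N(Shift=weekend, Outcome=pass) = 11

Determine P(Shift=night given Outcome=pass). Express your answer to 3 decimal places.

0.243

Total with Outcome=pass: 17 + 9 + 11 = 37.
P(Shift=night | Outcome=pass) = 9/37 = 0.243.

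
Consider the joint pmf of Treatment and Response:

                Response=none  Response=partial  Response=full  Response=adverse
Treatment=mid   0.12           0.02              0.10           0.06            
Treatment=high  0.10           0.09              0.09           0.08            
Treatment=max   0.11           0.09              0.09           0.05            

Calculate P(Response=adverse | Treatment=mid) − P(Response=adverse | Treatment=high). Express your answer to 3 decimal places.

-0.022

P(Treatment=mid) = 0.12 + 0.02 + 0.10 + 0.06 = 0.30; P(Response=adverse | Treatment=mid) = 0.06/0.30 = 0.2000.
P(Treatment=high) = 0.10 + 0.09 + 0.09 + 0.08 = 0.36; P(Response=adverse | Treatment=high) = 0.08/0.36 = 0.2222.
Difference = -0.022.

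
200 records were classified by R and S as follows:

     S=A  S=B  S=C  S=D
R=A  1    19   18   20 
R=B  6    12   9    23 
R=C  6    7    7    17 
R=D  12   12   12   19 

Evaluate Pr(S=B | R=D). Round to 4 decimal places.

Total with R=D: 12 + 12 + 12 + 19 = 55.
P(S=B | R=D) = 12/55 = 0.2182.

0.2182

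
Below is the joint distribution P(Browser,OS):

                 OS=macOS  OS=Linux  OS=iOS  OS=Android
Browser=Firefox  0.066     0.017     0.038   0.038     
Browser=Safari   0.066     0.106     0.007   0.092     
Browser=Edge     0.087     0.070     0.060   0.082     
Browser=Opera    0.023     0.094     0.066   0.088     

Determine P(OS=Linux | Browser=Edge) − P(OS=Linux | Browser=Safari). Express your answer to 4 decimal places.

P(Browser=Edge) = 0.087 + 0.070 + 0.060 + 0.082 = 0.299; P(OS=Linux | Browser=Edge) = 0.070/0.299 = 0.23411.
P(Browser=Safari) = 0.066 + 0.106 + 0.007 + 0.092 = 0.271; P(OS=Linux | Browser=Safari) = 0.106/0.271 = 0.39114.
Difference = -0.1570.

-0.1570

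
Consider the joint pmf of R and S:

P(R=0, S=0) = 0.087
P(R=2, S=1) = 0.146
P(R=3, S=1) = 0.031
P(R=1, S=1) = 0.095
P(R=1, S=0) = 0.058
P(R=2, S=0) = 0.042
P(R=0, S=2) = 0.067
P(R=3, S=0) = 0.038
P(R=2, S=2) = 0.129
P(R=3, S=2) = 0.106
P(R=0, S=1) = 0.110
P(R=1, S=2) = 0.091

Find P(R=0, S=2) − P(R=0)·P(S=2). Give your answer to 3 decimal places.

-0.037

P(R=0) = 0.087 + 0.110 + 0.067 = 0.264.
P(S=2) = 0.067 + 0.091 + 0.129 + 0.106 = 0.393.
P(R=0, S=2) − P(R=0)P(S=2) = 0.067 − 0.264×0.393 = -0.037.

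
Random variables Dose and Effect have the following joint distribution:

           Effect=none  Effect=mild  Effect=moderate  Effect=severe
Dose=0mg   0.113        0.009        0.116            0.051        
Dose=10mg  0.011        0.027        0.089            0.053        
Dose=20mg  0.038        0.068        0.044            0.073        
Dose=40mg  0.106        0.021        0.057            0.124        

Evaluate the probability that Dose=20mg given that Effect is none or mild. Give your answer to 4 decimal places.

P(Effect=none) = 0.113 + 0.011 + 0.038 + 0.106 = 0.268.
P(Effect=mild) = 0.009 + 0.027 + 0.068 + 0.021 = 0.125.
P(Effect ∈ {none, mild}) = 0.268 + 0.125 = 0.393; P(Dose=20mg, Effect ∈ {none, mild}) = 0.038 + 0.068 = 0.106.
P(Dose=20mg | Effect ∈ {none, mild}) = 0.106/0.393 = 0.2697.

0.2697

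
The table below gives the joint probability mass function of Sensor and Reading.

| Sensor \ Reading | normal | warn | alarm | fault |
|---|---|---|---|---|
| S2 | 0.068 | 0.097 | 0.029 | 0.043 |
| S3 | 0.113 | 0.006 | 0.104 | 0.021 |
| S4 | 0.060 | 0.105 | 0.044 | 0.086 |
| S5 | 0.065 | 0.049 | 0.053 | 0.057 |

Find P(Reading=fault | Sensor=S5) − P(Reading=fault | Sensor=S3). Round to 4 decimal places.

P(Sensor=S5) = 0.065 + 0.049 + 0.053 + 0.057 = 0.224; P(Reading=fault | Sensor=S5) = 0.057/0.224 = 0.25446.
P(Sensor=S3) = 0.113 + 0.006 + 0.104 + 0.021 = 0.244; P(Reading=fault | Sensor=S3) = 0.021/0.244 = 0.08607.
Difference = 0.1684.

0.1684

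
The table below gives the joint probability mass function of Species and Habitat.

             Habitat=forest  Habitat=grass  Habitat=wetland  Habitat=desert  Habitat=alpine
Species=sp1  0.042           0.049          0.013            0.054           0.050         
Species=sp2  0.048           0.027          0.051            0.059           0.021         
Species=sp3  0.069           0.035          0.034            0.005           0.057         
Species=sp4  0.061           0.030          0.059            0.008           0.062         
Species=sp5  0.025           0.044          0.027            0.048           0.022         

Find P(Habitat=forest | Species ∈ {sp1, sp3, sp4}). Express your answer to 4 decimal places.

P(Species=sp1) = 0.042 + 0.049 + 0.013 + 0.054 + 0.050 = 0.208.
P(Species=sp3) = 0.069 + 0.035 + 0.034 + 0.005 + 0.057 = 0.200.
P(Species=sp4) = 0.061 + 0.030 + 0.059 + 0.008 + 0.062 = 0.220.
P(Species ∈ {sp1, sp3, sp4}) = 0.208 + 0.200 + 0.220 = 0.628; P(Habitat=forest, Species ∈ {sp1, sp3, sp4}) = 0.042 + 0.069 + 0.061 = 0.172.
P(Habitat=forest | Species ∈ {sp1, sp3, sp4}) = 0.172/0.628 = 0.2739.

0.2739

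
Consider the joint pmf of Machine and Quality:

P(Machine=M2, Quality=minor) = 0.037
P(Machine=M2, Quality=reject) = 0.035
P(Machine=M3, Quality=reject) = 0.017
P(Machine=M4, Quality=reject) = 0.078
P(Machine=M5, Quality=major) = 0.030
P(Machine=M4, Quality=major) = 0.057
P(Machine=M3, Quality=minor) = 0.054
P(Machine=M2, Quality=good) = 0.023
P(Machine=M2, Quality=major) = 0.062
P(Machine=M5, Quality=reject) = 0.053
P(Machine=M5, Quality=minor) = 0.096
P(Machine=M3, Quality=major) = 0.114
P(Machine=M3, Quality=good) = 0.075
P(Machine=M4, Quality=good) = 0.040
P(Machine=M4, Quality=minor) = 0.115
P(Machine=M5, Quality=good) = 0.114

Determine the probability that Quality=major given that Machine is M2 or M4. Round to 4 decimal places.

P(Machine=M2) = 0.023 + 0.037 + 0.062 + 0.035 = 0.157.
P(Machine=M4) = 0.040 + 0.115 + 0.057 + 0.078 = 0.290.
P(Machine ∈ {M2, M4}) = 0.157 + 0.290 = 0.447; P(Quality=major, Machine ∈ {M2, M4}) = 0.062 + 0.057 = 0.119.
P(Quality=major | Machine ∈ {M2, M4}) = 0.119/0.447 = 0.2662.

0.2662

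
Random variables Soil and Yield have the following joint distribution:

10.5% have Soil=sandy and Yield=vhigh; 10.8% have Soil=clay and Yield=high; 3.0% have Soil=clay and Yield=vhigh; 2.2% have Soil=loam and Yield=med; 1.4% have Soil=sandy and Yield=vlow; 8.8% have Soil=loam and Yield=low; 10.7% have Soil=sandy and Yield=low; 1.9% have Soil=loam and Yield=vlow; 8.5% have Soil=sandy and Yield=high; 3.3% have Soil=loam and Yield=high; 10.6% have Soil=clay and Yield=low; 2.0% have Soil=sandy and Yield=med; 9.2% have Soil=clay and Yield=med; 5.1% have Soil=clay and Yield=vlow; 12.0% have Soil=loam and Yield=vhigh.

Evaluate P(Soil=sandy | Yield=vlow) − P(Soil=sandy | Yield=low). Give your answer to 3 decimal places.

P(Yield=vlow) = 0.014 + 0.019 + 0.051 = 0.084; P(Soil=sandy | Yield=vlow) = 0.014/0.084 = 0.1667.
P(Yield=low) = 0.107 + 0.088 + 0.106 = 0.301; P(Soil=sandy | Yield=low) = 0.107/0.301 = 0.3555.
Difference = -0.189.

-0.189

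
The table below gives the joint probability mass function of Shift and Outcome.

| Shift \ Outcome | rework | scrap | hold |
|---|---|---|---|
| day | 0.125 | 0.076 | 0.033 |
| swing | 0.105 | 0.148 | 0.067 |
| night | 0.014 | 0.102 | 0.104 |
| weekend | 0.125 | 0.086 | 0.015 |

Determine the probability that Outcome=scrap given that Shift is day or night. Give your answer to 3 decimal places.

0.392

P(Shift=day) = 0.125 + 0.076 + 0.033 = 0.234.
P(Shift=night) = 0.014 + 0.102 + 0.104 = 0.220.
P(Shift ∈ {day, night}) = 0.234 + 0.220 = 0.454; P(Outcome=scrap, Shift ∈ {day, night}) = 0.076 + 0.102 = 0.178.
P(Outcome=scrap | Shift ∈ {day, night}) = 0.178/0.454 = 0.392.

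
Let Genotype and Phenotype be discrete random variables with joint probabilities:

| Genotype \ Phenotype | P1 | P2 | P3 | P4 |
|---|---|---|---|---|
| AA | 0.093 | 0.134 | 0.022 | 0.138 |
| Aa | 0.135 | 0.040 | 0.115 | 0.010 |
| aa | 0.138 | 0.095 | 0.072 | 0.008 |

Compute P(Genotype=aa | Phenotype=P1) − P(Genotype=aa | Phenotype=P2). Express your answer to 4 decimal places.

0.0239

P(Phenotype=P1) = 0.093 + 0.135 + 0.138 = 0.366; P(Genotype=aa | Phenotype=P1) = 0.138/0.366 = 0.37705.
P(Phenotype=P2) = 0.134 + 0.040 + 0.095 = 0.269; P(Genotype=aa | Phenotype=P2) = 0.095/0.269 = 0.35316.
Difference = 0.0239.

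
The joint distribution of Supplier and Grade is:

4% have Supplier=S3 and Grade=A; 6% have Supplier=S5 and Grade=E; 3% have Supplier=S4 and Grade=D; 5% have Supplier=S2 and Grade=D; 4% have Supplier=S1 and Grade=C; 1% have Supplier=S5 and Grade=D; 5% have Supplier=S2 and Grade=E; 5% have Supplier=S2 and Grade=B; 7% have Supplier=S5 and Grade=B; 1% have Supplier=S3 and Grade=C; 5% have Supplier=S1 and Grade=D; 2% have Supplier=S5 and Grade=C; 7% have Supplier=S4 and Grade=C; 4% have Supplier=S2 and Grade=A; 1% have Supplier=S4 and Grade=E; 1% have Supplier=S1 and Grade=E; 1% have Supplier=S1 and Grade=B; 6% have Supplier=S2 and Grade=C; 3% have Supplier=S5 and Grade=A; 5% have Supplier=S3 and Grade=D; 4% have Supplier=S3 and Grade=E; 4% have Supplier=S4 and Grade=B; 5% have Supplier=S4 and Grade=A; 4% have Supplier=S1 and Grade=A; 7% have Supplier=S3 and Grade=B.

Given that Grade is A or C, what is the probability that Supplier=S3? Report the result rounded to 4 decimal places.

0.1250

P(Grade=A) = 0.04 + 0.04 + 0.04 + 0.05 + 0.03 = 0.20.
P(Grade=C) = 0.04 + 0.06 + 0.01 + 0.07 + 0.02 = 0.20.
P(Grade ∈ {A, C}) = 0.20 + 0.20 = 0.40; P(Supplier=S3, Grade ∈ {A, C}) = 0.04 + 0.01 = 0.05.
P(Supplier=S3 | Grade ∈ {A, C}) = 0.05/0.40 = 0.1250.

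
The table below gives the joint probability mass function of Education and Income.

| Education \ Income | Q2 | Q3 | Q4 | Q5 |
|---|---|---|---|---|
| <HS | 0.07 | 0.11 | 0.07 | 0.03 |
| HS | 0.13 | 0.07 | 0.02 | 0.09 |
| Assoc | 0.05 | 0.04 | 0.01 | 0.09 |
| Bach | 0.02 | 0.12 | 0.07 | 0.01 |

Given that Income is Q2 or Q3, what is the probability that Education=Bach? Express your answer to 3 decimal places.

0.230

P(Income=Q2) = 0.07 + 0.13 + 0.05 + 0.02 = 0.27.
P(Income=Q3) = 0.11 + 0.07 + 0.04 + 0.12 = 0.34.
P(Income ∈ {Q2, Q3}) = 0.27 + 0.34 = 0.61; P(Education=Bach, Income ∈ {Q2, Q3}) = 0.02 + 0.12 = 0.14.
P(Education=Bach | Income ∈ {Q2, Q3}) = 0.14/0.61 = 0.230.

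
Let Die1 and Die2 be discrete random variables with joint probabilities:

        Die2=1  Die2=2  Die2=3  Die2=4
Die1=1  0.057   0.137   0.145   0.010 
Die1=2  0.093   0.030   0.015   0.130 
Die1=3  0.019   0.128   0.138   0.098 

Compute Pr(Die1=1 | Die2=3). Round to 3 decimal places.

P(Die2=3) = 0.145 + 0.015 + 0.138 = 0.298.
P(Die1=1 | Die2=3) = 0.145/0.298 = 0.487.

0.487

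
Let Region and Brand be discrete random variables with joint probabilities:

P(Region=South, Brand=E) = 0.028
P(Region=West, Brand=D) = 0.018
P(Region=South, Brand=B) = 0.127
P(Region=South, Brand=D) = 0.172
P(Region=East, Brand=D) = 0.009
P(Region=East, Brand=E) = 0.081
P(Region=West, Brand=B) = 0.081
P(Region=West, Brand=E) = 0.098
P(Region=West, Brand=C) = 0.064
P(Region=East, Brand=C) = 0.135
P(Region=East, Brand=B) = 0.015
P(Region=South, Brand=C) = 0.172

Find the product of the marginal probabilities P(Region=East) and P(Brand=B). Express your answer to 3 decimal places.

P(Region=East) = 0.015 + 0.135 + 0.009 + 0.081 = 0.240.
P(Brand=B) = 0.127 + 0.015 + 0.081 = 0.223.
Product: 0.240 × 0.223 = 0.054.

0.054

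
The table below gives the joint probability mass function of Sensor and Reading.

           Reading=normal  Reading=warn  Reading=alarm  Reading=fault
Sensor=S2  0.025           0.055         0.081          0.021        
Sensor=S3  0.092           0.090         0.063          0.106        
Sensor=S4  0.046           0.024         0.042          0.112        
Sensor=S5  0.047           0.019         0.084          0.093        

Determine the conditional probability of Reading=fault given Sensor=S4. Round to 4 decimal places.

0.5000

P(Sensor=S4) = 0.046 + 0.024 + 0.042 + 0.112 = 0.224.
P(Reading=fault | Sensor=S4) = 0.112/0.224 = 0.5000.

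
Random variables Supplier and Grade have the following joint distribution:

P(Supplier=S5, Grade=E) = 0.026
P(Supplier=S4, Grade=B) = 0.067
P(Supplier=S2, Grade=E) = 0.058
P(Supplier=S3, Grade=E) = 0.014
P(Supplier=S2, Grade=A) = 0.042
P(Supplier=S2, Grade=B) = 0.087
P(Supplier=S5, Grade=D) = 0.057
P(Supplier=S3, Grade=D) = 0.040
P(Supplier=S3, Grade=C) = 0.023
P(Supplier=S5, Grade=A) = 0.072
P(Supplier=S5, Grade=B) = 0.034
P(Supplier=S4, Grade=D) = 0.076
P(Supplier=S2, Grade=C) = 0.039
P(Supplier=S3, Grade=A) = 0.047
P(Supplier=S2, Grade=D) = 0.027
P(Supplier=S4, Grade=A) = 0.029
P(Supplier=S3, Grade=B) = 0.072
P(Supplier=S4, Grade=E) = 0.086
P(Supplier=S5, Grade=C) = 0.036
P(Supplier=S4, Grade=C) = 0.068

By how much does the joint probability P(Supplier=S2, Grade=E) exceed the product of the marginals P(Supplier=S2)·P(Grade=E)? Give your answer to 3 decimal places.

P(Supplier=S2) = 0.042 + 0.087 + 0.039 + 0.027 + 0.058 = 0.253.
P(Grade=E) = 0.058 + 0.014 + 0.086 + 0.026 = 0.184.
P(Supplier=S2, Grade=E) − P(Supplier=S2)P(Grade=E) = 0.058 − 0.253×0.184 = 0.011.

0.011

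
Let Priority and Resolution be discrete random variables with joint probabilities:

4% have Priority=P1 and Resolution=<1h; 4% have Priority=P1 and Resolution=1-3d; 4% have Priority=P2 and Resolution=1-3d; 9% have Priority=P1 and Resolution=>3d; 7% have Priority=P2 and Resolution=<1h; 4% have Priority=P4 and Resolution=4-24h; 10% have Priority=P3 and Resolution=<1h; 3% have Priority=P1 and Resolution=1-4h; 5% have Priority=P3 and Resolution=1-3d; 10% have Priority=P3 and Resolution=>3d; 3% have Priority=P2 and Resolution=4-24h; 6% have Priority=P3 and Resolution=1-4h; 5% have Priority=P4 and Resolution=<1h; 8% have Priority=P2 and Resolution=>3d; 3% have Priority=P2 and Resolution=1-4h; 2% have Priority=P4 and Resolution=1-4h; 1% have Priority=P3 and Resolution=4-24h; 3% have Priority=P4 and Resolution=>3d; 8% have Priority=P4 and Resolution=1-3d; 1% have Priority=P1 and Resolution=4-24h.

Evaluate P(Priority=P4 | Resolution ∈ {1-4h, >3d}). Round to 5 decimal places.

0.11364

P(Resolution=1-4h) = 0.03 + 0.03 + 0.06 + 0.02 = 0.14.
P(Resolution=>3d) = 0.09 + 0.08 + 0.10 + 0.03 = 0.30.
P(Resolution ∈ {1-4h, >3d}) = 0.14 + 0.30 = 0.44; P(Priority=P4, Resolution ∈ {1-4h, >3d}) = 0.02 + 0.03 = 0.05.
P(Priority=P4 | Resolution ∈ {1-4h, >3d}) = 0.05/0.44 = 0.11364.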